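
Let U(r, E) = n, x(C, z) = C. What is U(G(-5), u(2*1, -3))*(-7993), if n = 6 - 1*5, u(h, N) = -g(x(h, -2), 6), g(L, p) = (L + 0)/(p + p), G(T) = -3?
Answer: -7993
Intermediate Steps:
g(L, p) = L/(2*p) (g(L, p) = L/((2*p)) = L*(1/(2*p)) = L/(2*p))
u(h, N) = -h/12 (u(h, N) = -h/(2*6) = -h/12)
n = 1 (n = 6 - 5 = 1)
U(r, E) = 1
U(G(-5), u(2*1, -3))*(-7993) = 1*(-7993) = -7993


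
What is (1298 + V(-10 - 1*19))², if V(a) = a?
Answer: 1610361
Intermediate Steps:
(1298 + V(-10 - 1*19))² = (1298 + (-10 - 1*19))² = (1298 + (-10 - 19))² = (1298 - 29)² = 1269² = 1610361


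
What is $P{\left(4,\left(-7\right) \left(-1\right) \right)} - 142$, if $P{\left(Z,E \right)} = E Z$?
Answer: $-114$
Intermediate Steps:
$P{\left(4,\left(-7\right) \left(-1\right) \right)} - 142 = \left(-7\right) \left(-1\right) 4 - 142 = 7 \cdot 4 - 142 = 28 - 142 = -114$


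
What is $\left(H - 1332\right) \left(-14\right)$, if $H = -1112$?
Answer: $34216$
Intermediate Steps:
$\left(H - 1332\right) \left(-14\right) = \left(-1112 - 1332\right) \left(-14\right) = \left(-2444\right) \left(-14\right) = 34216$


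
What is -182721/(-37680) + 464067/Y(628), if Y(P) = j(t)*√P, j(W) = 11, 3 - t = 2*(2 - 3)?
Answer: 60907/12560 + 464067*√157/3454 ≈ 1688.3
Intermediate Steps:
t = 5 (t = 3 - 2*(2 - 3) = 3 - 2*(-1) = 3 - 1*(-2) = 3 + 2 = 5)
Y(P) = 11*√P
-182721/(-37680) + 464067/Y(628) = -182721/(-37680) + 464067/((11*√628)) = -182721*(-1/37680) + 464067/((11*(2*√157))) = 60907/12560 + 464067/((22*√157)) = 60907/12560 + 464067*(√157/3454) = 60907/12560 + 464067*√157/3454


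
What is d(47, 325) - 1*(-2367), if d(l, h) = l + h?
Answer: 2739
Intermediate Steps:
d(l, h) = h + l
d(47, 325) - 1*(-2367) = (325 + 47) - 1*(-2367) = 372 + 2367 = 2739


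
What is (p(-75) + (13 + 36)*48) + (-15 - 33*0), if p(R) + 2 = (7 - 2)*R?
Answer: 1960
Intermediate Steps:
p(R) = -2 + 5*R (p(R) = -2 + (7 - 2)*R = -2 + 5*R)
(p(-75) + (13 + 36)*48) + (-15 - 33*0) = ((-2 + 5*(-75)) + (13 + 36)*48) + (-15 - 33*0) = ((-2 - 375) + 49*48) + (-15 + 0) = (-377 + 2352) - 15 = 1975 - 15 = 1960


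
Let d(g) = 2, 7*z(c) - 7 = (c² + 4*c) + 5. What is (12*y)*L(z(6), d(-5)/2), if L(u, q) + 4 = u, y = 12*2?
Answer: 12672/7 ≈ 1810.3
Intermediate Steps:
z(c) = 12/7 + c²/7 + 4*c/7 (z(c) = 1 + ((c² + 4*c) + 5)/7 = 1 + (5 + c² + 4*c)/7 = 1 + (5/7 + c²/7 + 4*c/7) = 12/7 + c²/7 + 4*c/7)
y = 24
L(u, q) = -4 + u
(12*y)*L(z(6), d(-5)/2) = (12*24)*(-4 + (12/7 + (⅐)*6² + (4/7)*6)) = 288*(-4 + (12/7 + (⅐)*36 + 24/7)) = 288*(-4 + (12/7 + 36/7 + 24/7)) = 288*(-4 + 72/7) = 288*(44/7) = 12672/7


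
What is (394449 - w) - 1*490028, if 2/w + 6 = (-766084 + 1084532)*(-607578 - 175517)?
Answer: -11917508309970856/124687518283 ≈ -95579.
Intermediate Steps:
w = -1/124687518283 (w = 2/(-6 + (-766084 + 1084532)*(-607578 - 175517)) = 2/(-6 + 318448*(-783095)) = 2/(-6 - 249375036560) = 2/(-249375036566) = 2*(-1/249375036566) = -1/124687518283 ≈ -8.0200e-12)
(394449 - w) - 1*490028 = (394449 - 1*(-1/124687518283)) - 1*490028 = (394449 + 1/124687518283) - 490028 = 49182866899211068/124687518283 - 490028 = -11917508309970856/124687518283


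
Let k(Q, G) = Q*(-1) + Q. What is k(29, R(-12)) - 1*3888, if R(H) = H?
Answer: -3888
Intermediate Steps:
k(Q, G) = 0 (k(Q, G) = -Q + Q = 0)
k(29, R(-12)) - 1*3888 = 0 - 1*3888 = 0 - 3888 = -3888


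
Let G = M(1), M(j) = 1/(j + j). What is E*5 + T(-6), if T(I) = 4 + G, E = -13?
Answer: -121/2 ≈ -60.500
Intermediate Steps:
M(j) = 1/(2*j)
G = 1/2 (G = (1/2)/1 = (1/2)*1 = 1/2 ≈ 0.50000)
T(I) = 9/2 (T(I) = 4 + 1/2 = 9/2)
E*5 + T(-6) = -13*5 + 9/2 = -65 + 9/2 = -121/2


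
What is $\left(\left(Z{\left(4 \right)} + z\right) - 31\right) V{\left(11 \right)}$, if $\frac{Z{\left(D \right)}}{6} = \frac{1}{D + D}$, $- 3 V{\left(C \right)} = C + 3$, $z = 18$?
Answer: $\frac{343}{6} \approx 57.167$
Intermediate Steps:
$V{\left(C \right)} = -1 - \frac{C}{3}$ ($V{\left(C \right)} = - \frac{C + 3}{3} = - \frac{3 + C}{3} = -1 - \frac{C}{3}$)
$Z{\left(D \right)} = \frac{3}{D}$ ($Z{\left(D \right)} = \frac{6}{D + D} = \frac{6}{2 D} = 6 \frac{1}{2 D} = \frac{3}{D}$)
$\left(\left(Z{\left(4 \right)} + z\right) - 31\right) V{\left(11 \right)} = \left(\left(\frac{3}{4} + 18\right) - 31\right) \left(-1 - \frac{11}{3}\right) = \left(\left(3 \cdot \frac{1}{4} + 18\right) - 31\right) \left(-1 - \frac{11}{3}\right) = \left(\left(\frac{3}{4} + 18\right) - 31\right) \left(- \frac{14}{3}\right) = \left(\frac{75}{4} - 31\right) \left(- \frac{14}{3}\right) = \left(- \frac{49}{4}\right) \left(- \frac{14}{3}\right) = \frac{343}{6}$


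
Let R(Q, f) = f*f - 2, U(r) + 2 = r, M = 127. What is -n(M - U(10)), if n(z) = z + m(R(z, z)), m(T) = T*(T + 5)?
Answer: -200548195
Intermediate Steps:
U(r) = -2 + r
R(Q, f) = -2 + f**2 (R(Q, f) = f**2 - 2 = -2 + f**2)
m(T) = T*(5 + T)
n(z) = z + (-2 + z**2)*(3 + z**2) (n(z) = z + (-2 + z**2)*(5 + (-2 + z**2)) = z + (-2 + z**2)*(3 + z**2))
-n(M - U(10)) = -(-6 + (127 - (-2 + 10)) + (127 - (-2 + 10))**2 + (127 - (-2 + 10))**4) = -(-6 + (127 - 1*8) + (127 - 1*8)**2 + (127 - 1*8)**4) = -(-6 + (127 - 8) + (127 - 8)**2 + (127 - 8)**4) = -(-6 + 119 + 119**2 + 119**4) = -(-6 + 119 + 14161 + 200533921) = -1*200548195 = -200548195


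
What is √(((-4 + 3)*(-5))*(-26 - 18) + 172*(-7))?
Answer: 4*I*√89 ≈ 37.736*I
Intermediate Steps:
√(((-4 + 3)*(-5))*(-26 - 18) + 172*(-7)) = √(-1*(-5)*(-44) - 1204) = √(5*(-44) - 1204) = √(-220 - 1204) = √(-1424) = 4*I*√89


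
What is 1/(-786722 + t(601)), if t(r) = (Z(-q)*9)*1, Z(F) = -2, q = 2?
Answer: -1/786740 ≈ -1.2711e-6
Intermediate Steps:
t(r) = -18 (t(r) = -2*9*1 = -18*1 = -18)
1/(-786722 + t(601)) = 1/(-786722 - 18) = 1/(-786740) = -1/786740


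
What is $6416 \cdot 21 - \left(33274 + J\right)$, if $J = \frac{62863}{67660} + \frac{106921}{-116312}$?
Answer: $\frac{199618092994161}{1967417480} \approx 1.0146 \cdot 10^{5}$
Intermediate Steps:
$J = \frac{19361599}{1967417480}$ ($J = 62863 \cdot \frac{1}{67660} + 106921 \left(- \frac{1}{116312}\right) = \frac{62863}{67660} - \frac{106921}{116312} = \frac{19361599}{1967417480} \approx 0.0098411$)
$6416 \cdot 21 - \left(33274 + J\right) = 6416 \cdot 21 - \left(33274 + \frac{19361599}{1967417480}\right) = 134736 - \frac{65463868591119}{1967417480} = \frac{199618092994161}{1967417480}$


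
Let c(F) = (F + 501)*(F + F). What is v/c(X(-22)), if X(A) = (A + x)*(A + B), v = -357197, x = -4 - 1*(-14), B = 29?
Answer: 357197/70056 ≈ 5.0987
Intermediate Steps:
x = 10 (x = -4 + 14 = 10)
X(A) = (10 + A)*(29 + A) (X(A) = (A + 10)*(A + 29) = (10 + A)*(29 + A))
c(F) = 2*F*(501 + F) (c(F) = (501 + F)*(2*F) = 2*F*(501 + F))
v/c(X(-22)) = -357197*1/(2*(501 + (290 + (-22)² + 39*(-22)))*(290 + (-22)² + 39*(-22))) = -357197*1/(2*(501 + (290 + 484 - 858))*(290 + 484 - 858)) = -357197*(-1/(168*(501 - 84))) = -357197/(2*(-84)*417) = -357197/(-70056) = -357197*(-1/70056) = 357197/70056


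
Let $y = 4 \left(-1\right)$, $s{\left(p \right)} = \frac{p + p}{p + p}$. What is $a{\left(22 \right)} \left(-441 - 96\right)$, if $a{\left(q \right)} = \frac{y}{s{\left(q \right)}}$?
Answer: $2148$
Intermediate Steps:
$s{\left(p \right)} = 1$ ($s{\left(p \right)} = \frac{2 p}{2 p} = 2 p \frac{1}{2 p} = 1$)
$y = -4$
$a{\left(q \right)} = -4$ ($a{\left(q \right)} = - \frac{4}{1} = \left(-4\right) 1 = -4$)
$a{\left(22 \right)} \left(-441 - 96\right) = - 4 \left(-441 - 96\right) = \left(-4\right) \left(-537\right) = 2148$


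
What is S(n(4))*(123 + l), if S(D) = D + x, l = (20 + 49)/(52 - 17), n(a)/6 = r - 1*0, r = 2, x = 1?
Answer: 56862/35 ≈ 1624.6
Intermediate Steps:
n(a) = 12 (n(a) = 6*(2 - 1*0) = 6*(2 + 0) = 6*2 = 12)
l = 69/35 ≈ 1.9714
S(D) = 1 + D (S(D) = D + 1 = 1 + D)
S(n(4))*(123 + l) = (1 + 12)*(123 + 69/35) = 13*(4374/35) = 56862/35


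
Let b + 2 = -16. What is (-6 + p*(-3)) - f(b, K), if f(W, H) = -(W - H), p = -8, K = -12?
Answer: 12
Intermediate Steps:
b = -18 (b = -2 - 16 = -18)
f(W, H) = H - W
(-6 + p*(-3)) - f(b, K) = (-6 - 8*(-3)) - (-12 - 1*(-18)) = (-6 + 24) - (-12 + 18) = 18 - 1*6 = 18 - 6 = 12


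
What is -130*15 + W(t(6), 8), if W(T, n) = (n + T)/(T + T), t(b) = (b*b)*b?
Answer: -52636/27 ≈ -1949.5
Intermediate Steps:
t(b) = b³ (t(b) = b²*b = b³)
W(T, n) = (T + n)/(2*T) (W(T, n) = (T + n)/((2*T)) = (T + n)*(1/(2*T)) = (T + n)/(2*T))
-130*15 + W(t(6), 8) = -130*15 + (6³ + 8)/(2*(6³)) = -1950 + (½)*(216 + 8)/216 = -1950 + (½)*(1/216)*224 = -1950 + 14/27 = -52636/27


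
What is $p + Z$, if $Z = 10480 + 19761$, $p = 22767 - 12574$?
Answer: $40434$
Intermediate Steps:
$p = 10193$
$Z = 30241$
$p + Z = 10193 + 30241 = 40434$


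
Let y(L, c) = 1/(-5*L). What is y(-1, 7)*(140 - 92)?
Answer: 48/5 ≈ 9.6000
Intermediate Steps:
y(L, c) = -1/(5*L)
y(-1, 7)*(140 - 92) = (-⅕/(-1))*(140 - 92) = -⅕*(-1)*48 = (⅕)*48 = 48/5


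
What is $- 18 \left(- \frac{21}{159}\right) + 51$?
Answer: $\frac{2829}{53} \approx 53.377$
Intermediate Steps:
$- 18 \left(- \frac{21}{159}\right) + 51 = - 18 \left(\left(-21\right) \frac{1}{159}\right) + 51 = \left(-18\right) \left(- \frac{7}{53}\right) + 51 = \frac{126}{53} + 51 = \frac{2829}{53}$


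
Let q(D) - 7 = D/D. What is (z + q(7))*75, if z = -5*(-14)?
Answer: 5850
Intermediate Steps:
z = 70
q(D) = 8 (q(D) = 7 + D/D = 7 + 1 = 8)
(z + q(7))*75 = (70 + 8)*75 = 78*75 = 5850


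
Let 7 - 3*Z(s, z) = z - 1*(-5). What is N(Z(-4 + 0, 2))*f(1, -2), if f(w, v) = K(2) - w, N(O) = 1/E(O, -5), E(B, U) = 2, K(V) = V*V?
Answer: 3/2 ≈ 1.5000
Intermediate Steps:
K(V) = V²
Z(s, z) = ⅔ - z/3 (Z(s, z) = 7/3 - (z - 1*(-5))/3 = 7/3 - (z + 5)/3 = 7/3 - (5 + z)/3 = 7/3 + (-5/3 - z/3) = ⅔ - z/3)
N(O) = ½ (N(O) = 1/2 = ½)
f(w, v) = 4 - w (f(w, v) = 2² - w = 4 - w)
N(Z(-4 + 0, 2))*f(1, -2) = (4 - 1*1)/2 = (4 - 1)/2 = (½)*3 = 3/2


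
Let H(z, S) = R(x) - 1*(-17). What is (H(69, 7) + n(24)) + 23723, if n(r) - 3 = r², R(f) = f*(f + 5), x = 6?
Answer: 24385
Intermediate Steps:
R(f) = f*(5 + f)
n(r) = 3 + r²
H(z, S) = 83 (H(z, S) = 6*(5 + 6) - 1*(-17) = 6*11 + 17 = 66 + 17 = 83)
(H(69, 7) + n(24)) + 23723 = (83 + (3 + 24²)) + 23723 = (83 + (3 + 576)) + 23723 = (83 + 579) + 23723 = 662 + 23723 = 24385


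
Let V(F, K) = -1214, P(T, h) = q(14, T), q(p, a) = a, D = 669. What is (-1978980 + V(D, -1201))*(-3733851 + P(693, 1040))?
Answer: 7392377072652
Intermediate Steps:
P(T, h) = T
(-1978980 + V(D, -1201))*(-3733851 + P(693, 1040)) = (-1978980 - 1214)*(-3733851 + 693) = -1980194*(-3733158) = 7392377072652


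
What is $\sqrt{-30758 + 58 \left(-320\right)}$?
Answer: $i \sqrt{49318} \approx 222.08 i$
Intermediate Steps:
$\sqrt{-30758 + 58 \left(-320\right)} = \sqrt{-30758 - 18560} = \sqrt{-49318} = i \sqrt{49318}$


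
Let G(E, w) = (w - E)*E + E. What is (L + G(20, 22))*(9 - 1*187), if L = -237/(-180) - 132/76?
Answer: -6044969/570 ≈ -10605.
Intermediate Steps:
L = -479/1140 (L = -237*(-1/180) - 132*1/76 = 79/60 - 33/19 = -479/1140 ≈ -0.42018)
G(E, w) = E + E*(w - E) (G(E, w) = E*(w - E) + E = E + E*(w - E))
(L + G(20, 22))*(9 - 1*187) = (-479/1140 + 20*(1 + 22 - 1*20))*(9 - 1*187) = (-479/1140 + 20*(1 + 22 - 20))*(9 - 187) = (-479/1140 + 20*3)*(-178) = (-479/1140 + 60)*(-178) = (67921/1140)*(-178) = -6044969/570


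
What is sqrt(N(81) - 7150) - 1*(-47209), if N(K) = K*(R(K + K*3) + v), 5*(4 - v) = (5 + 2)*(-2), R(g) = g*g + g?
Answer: 47209 + 16*sqrt(832295)/5 ≈ 50128.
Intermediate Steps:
R(g) = g + g**2 (R(g) = g**2 + g = g + g**2)
v = 34/5 (v = 4 - (5 + 2)*(-2)/5 = 4 - 7*(-2)/5 = 4 - 1/5*(-14) = 4 + 14/5 = 34/5 ≈ 6.8000)
N(K) = K*(34/5 + 4*K*(1 + 4*K)) (N(K) = K*((K + K*3)*(1 + (K + K*3)) + 34/5) = K*((K + 3*K)*(1 + (K + 3*K)) + 34/5) = K*((4*K)*(1 + 4*K) + 34/5) = K*(4*K*(1 + 4*K) + 34/5) = K*(34/5 + 4*K*(1 + 4*K)))
sqrt(N(81) - 7150) - 1*(-47209) = sqrt((2/5)*81*(17 + 10*81*(1 + 4*81)) - 7150) - 1*(-47209) = sqrt((2/5)*81*(17 + 10*81*(1 + 324)) - 7150) + 47209 = sqrt((2/5)*81*(17 + 10*81*325) - 7150) + 47209 = sqrt((2/5)*81*(17 + 263250) - 7150) + 47209 = sqrt((2/5)*81*263267 - 7150) + 47209 = sqrt(42649254/5 - 7150) + 47209 = sqrt(42613504/5) + 47209 = 16*sqrt(832295)/5 + 47209 = 47209 + 16*sqrt(832295)/5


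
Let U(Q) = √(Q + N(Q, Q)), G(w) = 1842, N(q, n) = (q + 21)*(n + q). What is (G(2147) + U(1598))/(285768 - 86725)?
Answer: 1842/199043 + √5175922/199043 ≈ 0.020684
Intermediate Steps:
N(q, n) = (21 + q)*(n + q)
U(Q) = √(2*Q² + 43*Q) (U(Q) = √(Q + (Q² + 21*Q + 21*Q + Q*Q)) = √(Q + (Q² + 21*Q + 21*Q + Q²)) = √(Q + (2*Q² + 42*Q)) = √(2*Q² + 43*Q))
(G(2147) + U(1598))/(285768 - 86725) = (1842 + √(1598*(43 + 2*1598)))/(285768 - 86725) = (1842 + √(1598*(43 + 3196)))/199043 = (1842 + √(1598*3239))*(1/199043) = (1842 + √5175922)*(1/199043) = 1842/199043 + √5175922/199043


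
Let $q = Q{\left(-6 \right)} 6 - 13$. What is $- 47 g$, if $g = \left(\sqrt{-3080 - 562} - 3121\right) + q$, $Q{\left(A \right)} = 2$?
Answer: $146734 - 47 i \sqrt{3642} \approx 1.4673 \cdot 10^{5} - 2836.4 i$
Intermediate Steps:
$q = -1$ ($q = 2 \cdot 6 - 13 = 12 - 13 = -1$)
$g = -3122 + i \sqrt{3642}$ ($g = \left(\sqrt{-3080 - 562} - 3121\right) - 1 = \left(\sqrt{-3642} - 3121\right) - 1 = \left(i \sqrt{3642} - 3121\right) - 1 = \left(-3121 + i \sqrt{3642}\right) - 1 = -3122 + i \sqrt{3642} \approx -3122.0 + 60.349 i$)
$- 47 g = - 47 \left(-3122 + i \sqrt{3642}\right) = 146734 - 47 i \sqrt{3642}$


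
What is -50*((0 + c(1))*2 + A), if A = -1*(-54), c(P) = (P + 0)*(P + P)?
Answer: -2900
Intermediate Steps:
c(P) = 2*P² (c(P) = P*(2*P) = 2*P²)
A = 54
-50*((0 + c(1))*2 + A) = -50*((0 + 2*1²)*2 + 54) = -50*((0 + 2*1)*2 + 54) = -50*((0 + 2)*2 + 54) = -50*(2*2 + 54) = -50*(4 + 54) = -50*58 = -2900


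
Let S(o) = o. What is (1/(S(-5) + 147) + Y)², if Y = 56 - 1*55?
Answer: 20449/20164 ≈ 1.0141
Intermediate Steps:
Y = 1 (Y = 56 - 55 = 1)
(1/(S(-5) + 147) + Y)² = (1/(-5 + 147) + 1)² = (1/142 + 1)² = (143/142)² = 20449/20164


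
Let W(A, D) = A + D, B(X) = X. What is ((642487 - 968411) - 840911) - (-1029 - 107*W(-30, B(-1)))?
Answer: -1169123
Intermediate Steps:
((642487 - 968411) - 840911) - (-1029 - 107*W(-30, B(-1))) = ((642487 - 968411) - 840911) - (-1029 - 107*(-30 - 1)) = (-325924 - 840911) - (-1029 - 107*(-31)) = -1166835 - (-1029 + 3317) = -1166835 - 1*2288 = -1166835 - 2288 = -1169123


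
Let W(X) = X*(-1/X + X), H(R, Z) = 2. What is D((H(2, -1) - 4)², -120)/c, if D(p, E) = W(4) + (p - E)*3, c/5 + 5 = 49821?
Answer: 387/249080 ≈ 0.0015537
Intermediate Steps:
c = 249080 (c = -25 + 5*49821 = -25 + 249105 = 249080)
W(X) = X*(X - 1/X)
D(p, E) = 15 - 3*E + 3*p (D(p, E) = (-1 + 4²) + (p - E)*3 = (-1 + 16) + (-3*E + 3*p) = 15 + (-3*E + 3*p) = 15 - 3*E + 3*p)
D((H(2, -1) - 4)², -120)/c = (15 - 3*(-120) + 3*(2 - 4)²)/249080 = (15 + 360 + 3*(-2)²)*(1/249080) = (15 + 360 + 3*4)*(1/249080) = (15 + 360 + 12)*(1/249080) = 387*(1/249080) = 387/249080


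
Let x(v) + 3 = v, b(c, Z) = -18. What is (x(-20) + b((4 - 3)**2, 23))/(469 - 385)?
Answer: -41/84 ≈ -0.48810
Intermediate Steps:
x(v) = -3 + v
(x(-20) + b((4 - 3)**2, 23))/(469 - 385) = ((-3 - 20) - 18)/(469 - 385) = (-23 - 18)/84 = -41*1/84 = -41/84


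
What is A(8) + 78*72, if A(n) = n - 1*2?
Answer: 5622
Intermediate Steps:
A(n) = -2 + n (A(n) = n - 2 = -2 + n)
A(8) + 78*72 = (-2 + 8) + 78*72 = 6 + 5616 = 5622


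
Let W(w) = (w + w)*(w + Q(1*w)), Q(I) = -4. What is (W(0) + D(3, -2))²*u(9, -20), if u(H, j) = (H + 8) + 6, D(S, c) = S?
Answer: 207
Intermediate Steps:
u(H, j) = 14 + H (u(H, j) = (8 + H) + 6 = 14 + H)
W(w) = 2*w*(-4 + w) (W(w) = (w + w)*(w - 4) = (2*w)*(-4 + w) = 2*w*(-4 + w))
(W(0) + D(3, -2))²*u(9, -20) = (2*0*(-4 + 0) + 3)²*(14 + 9) = (2*0*(-4) + 3)²*23 = (0 + 3)²*23 = 3²*23 = 9*23 = 207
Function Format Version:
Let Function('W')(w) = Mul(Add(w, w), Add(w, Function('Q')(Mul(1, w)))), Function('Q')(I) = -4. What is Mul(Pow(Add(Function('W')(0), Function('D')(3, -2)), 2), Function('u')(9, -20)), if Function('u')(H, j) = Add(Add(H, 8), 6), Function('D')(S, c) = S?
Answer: 207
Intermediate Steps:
Function('u')(H, j) = Add(14, H) (Function('u')(H, j) = Add(Add(8, H), 6) = Add(14, H))
Function('W')(w) = Mul(2, w, Add(-4, w)) (Function('W')(w) = Mul(Add(w, w), Add(w, -4)) = Mul(Mul(2, w), Add(-4, w)) = Mul(2, w, Add(-4, w)))
Mul(Pow(Add(Function('W')(0), Function('D')(3, -2)), 2), Function('u')(9, -20)) = Mul(Pow(Add(Mul(2, 0, Add(-4, 0)), 3), 2), Add(14, 9)) = Mul(Pow(Add(Mul(2, 0, -4), 3), 2), 23) = Mul(Pow(Add(0, 3), 2), 23) = Mul(Pow(3, 2), 23) = Mul(9, 23) = 207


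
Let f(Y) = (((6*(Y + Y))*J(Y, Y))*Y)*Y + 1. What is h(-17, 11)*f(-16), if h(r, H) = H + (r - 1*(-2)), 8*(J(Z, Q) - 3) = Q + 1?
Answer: 221180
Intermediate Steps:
J(Z, Q) = 25/8 + Q/8 (J(Z, Q) = 3 + (Q + 1)/8 = 3 + (1 + Q)/8 = 3 + (1/8 + Q/8) = 25/8 + Q/8)
h(r, H) = 2 + H + r (h(r, H) = H + (r + 2) = H + (2 + r) = 2 + H + r)
f(Y) = 1 + 12*Y**3*(25/8 + Y/8) (f(Y) = (((6*(Y + Y))*(25/8 + Y/8))*Y)*Y + 1 = (((6*(2*Y))*(25/8 + Y/8))*Y)*Y + 1 = (((12*Y)*(25/8 + Y/8))*Y)*Y + 1 = ((12*Y*(25/8 + Y/8))*Y)*Y + 1 = (12*Y**2*(25/8 + Y/8))*Y + 1 = 12*Y**3*(25/8 + Y/8) + 1 = 1 + 12*Y**3*(25/8 + Y/8))
h(-17, 11)*f(-16) = (2 + 11 - 17)*(1 + (3/2)*(-16)**3*(25 - 16)) = -4*(1 + (3/2)*(-4096)*9) = -4*(1 - 55296) = -4*(-55295) = 221180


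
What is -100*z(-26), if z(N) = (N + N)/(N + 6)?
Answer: -260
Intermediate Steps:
z(N) = 2*N/(6 + N) (z(N) = (2*N)/(6 + N) = 2*N/(6 + N))
-100*z(-26) = -200*(-26)/(6 - 26) = -200*(-26)/(-20) = -200*(-26)*(-1)/20 = -100*13/5 = -260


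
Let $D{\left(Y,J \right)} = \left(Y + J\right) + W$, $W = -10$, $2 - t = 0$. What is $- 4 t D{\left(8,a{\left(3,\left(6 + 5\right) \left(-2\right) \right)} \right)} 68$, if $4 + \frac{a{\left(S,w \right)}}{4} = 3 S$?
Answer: $-9792$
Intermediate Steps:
$t = 2$ ($t = 2 - 0 = 2 + 0 = 2$)
$a{\left(S,w \right)} = -16 + 12 S$ ($a{\left(S,w \right)} = -16 + 4 \cdot 3 S = -16 + 12 S$)
$D{\left(Y,J \right)} = -10 + J + Y$ ($D{\left(Y,J \right)} = \left(Y + J\right) - 10 = \left(J + Y\right) - 10 = -10 + J + Y$)
$- 4 t D{\left(8,a{\left(3,\left(6 + 5\right) \left(-2\right) \right)} \right)} 68 = \left(-4\right) 2 \left(-10 + \left(-16 + 12 \cdot 3\right) + 8\right) 68 = - 8 \left(-10 + \left(-16 + 36\right) + 8\right) 68 = - 8 \left(-10 + 20 + 8\right) 68 = \left(-8\right) 18 \cdot 68 = \left(-144\right) 68 = -9792$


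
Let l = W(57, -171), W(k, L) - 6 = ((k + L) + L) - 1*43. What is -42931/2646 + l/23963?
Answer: -147086795/9058014 ≈ -16.238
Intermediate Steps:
W(k, L) = -37 + k + 2*L (W(k, L) = 6 + (((k + L) + L) - 1*43) = 6 + (((L + k) + L) - 43) = 6 + ((k + 2*L) - 43) = 6 + (-43 + k + 2*L) = -37 + k + 2*L)
l = -322 (l = -37 + 57 + 2*(-171) = -37 + 57 - 342 = -322)
-42931/2646 + l/23963 = -42931/2646 - 322/23963 = -42931*1/2646 - 322*1/23963 = -6133/378 - 322/23963 = -147086795/9058014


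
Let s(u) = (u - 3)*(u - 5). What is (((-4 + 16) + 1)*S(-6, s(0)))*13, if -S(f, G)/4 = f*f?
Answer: -24336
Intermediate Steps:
s(u) = (-5 + u)*(-3 + u) (s(u) = (-3 + u)*(-5 + u) = (-5 + u)*(-3 + u))
S(f, G) = -4*f² (S(f, G) = -4*f*f = -4*f²)
(((-4 + 16) + 1)*S(-6, s(0)))*13 = (((-4 + 16) + 1)*(-4*(-6)²))*13 = ((12 + 1)*(-4*36))*13 = (13*(-144))*13 = -1872*13 = -24336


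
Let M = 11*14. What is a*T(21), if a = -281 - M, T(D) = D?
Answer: -9135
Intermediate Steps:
M = 154
a = -435 (a = -281 - 1*154 = -281 - 154 = -435)
a*T(21) = -435*21 = -9135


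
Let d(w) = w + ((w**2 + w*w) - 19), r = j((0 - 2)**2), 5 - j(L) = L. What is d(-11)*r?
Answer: 212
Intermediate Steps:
j(L) = 5 - L
r = 1 (r = 5 - (0 - 2)**2 = 5 - 1*(-2)**2 = 5 - 1*4 = 5 - 4 = 1)
d(w) = -19 + w + 2*w**2 (d(w) = w + ((w**2 + w**2) - 19) = w + (2*w**2 - 19) = w + (-19 + 2*w**2) = -19 + w + 2*w**2)
d(-11)*r = (-19 - 11 + 2*(-11)**2)*1 = (-19 - 11 + 2*121)*1 = (-19 - 11 + 242)*1 = 212*1 = 212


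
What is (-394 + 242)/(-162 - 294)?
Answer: ⅓ ≈ 0.33333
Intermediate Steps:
(-394 + 242)/(-162 - 294) = -152/(-456) = -152*(-1/456) = ⅓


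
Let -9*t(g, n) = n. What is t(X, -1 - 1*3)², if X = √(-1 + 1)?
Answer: 16/81 ≈ 0.19753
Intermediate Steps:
X = 0 (X = √0 = 0)
t(g, n) = -n/9
t(X, -1 - 1*3)² = (-(-1 - 1*3)/9)² = (-(-1 - 3)/9)² = (-⅑*(-4))² = (4/9)² = 16/81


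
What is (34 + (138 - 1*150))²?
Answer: 484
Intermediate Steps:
(34 + (138 - 1*150))² = (34 + (138 - 150))² = (34 - 12)² = 22² = 484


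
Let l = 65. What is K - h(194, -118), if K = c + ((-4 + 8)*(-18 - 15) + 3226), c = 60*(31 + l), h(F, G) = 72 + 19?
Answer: 8763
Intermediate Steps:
h(F, G) = 91
c = 5760 (c = 60*(31 + 65) = 60*96 = 5760)
K = 8854 (K = 5760 + ((-4 + 8)*(-18 - 15) + 3226) = 5760 + (4*(-33) + 3226) = 5760 + (-132 + 3226) = 5760 + 3094 = 8854)
K - h(194, -118) = 8854 - 1*91 = 8854 - 91 = 8763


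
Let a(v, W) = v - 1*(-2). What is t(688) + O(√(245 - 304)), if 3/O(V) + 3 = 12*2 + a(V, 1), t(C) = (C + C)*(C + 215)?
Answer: 243535511/196 - I*√59/196 ≈ 1.2425e+6 - 0.03919*I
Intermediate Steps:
t(C) = 2*C*(215 + C) (t(C) = (2*C)*(215 + C) = 2*C*(215 + C))
a(v, W) = 2 + v (a(v, W) = v + 2 = 2 + v)
O(V) = 3/(23 + V) (O(V) = 3/(-3 + (12*2 + (2 + V))) = 3/(-3 + (24 + (2 + V))) = 3/(-3 + (26 + V)) = 3/(23 + V))
t(688) + O(√(245 - 304)) = 2*688*(215 + 688) + 3/(23 + √(245 - 304)) = 2*688*903 + 3/(23 + √(-59)) = 1242528 + 3/(23 + I*√59)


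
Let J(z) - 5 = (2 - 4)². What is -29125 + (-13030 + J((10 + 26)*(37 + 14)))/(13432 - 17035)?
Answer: -104924354/3603 ≈ -29121.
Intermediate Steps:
J(z) = 9 (J(z) = 5 + (2 - 4)² = 5 + (-2)² = 5 + 4 = 9)
-29125 + (-13030 + J((10 + 26)*(37 + 14)))/(13432 - 17035) = -29125 + (-13030 + 9)/(13432 - 17035) = -29125 - 13021/(-3603) = -29125 - 13021*(-1/3603) = -29125 + 13021/3603 = -104924354/3603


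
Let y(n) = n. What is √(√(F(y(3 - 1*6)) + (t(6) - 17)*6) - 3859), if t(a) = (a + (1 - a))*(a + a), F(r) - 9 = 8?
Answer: √(-3859 + I*√13) ≈ 0.029 + 62.121*I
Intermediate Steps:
F(r) = 17 (F(r) = 9 + 8 = 17)
t(a) = 2*a (t(a) = 1*(2*a) = 2*a)
√(√(F(y(3 - 1*6)) + (t(6) - 17)*6) - 3859) = √(√(17 + (2*6 - 17)*6) - 3859) = √(√(17 + (12 - 17)*6) - 3859) = √(√(17 - 5*6) - 3859) = √(√(17 - 30) - 3859) = √(√(-13) - 3859) = √(I*√13 - 3859) = √(-3859 + I*√13)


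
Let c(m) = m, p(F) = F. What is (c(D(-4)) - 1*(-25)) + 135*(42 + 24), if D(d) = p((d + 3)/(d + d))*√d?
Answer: 8935 + I/4 ≈ 8935.0 + 0.25*I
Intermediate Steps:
D(d) = (3 + d)/(2*√d) (D(d) = ((d + 3)/(d + d))*√d = ((3 + d)/((2*d)))*√d = ((3 + d)*(1/(2*d)))*√d = ((3 + d)/(2*d))*√d = (3 + d)/(2*√d))
(c(D(-4)) - 1*(-25)) + 135*(42 + 24) = ((3 - 4)/(2*√(-4)) - 1*(-25)) + 135*(42 + 24) = ((½)*(-I/2)*(-1) + 25) + 135*66 = (I/4 + 25) + 8910 = (25 + I/4) + 8910 = 8935 + I/4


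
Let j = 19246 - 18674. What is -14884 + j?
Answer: -14312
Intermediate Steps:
j = 572
-14884 + j = -14884 + 572 = -14312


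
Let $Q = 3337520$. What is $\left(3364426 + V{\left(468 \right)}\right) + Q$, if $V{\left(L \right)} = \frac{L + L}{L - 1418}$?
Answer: $\frac{3183423882}{475} \approx 6.7019 \cdot 10^{6}$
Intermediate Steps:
$V{\left(L \right)} = \frac{2 L}{-1418 + L}$
$\left(3364426 + V{\left(468 \right)}\right) + Q = \left(3364426 + 2 \cdot 468 \frac{1}{-1418 + 468}\right) + 3337520 = \left(3364426 + 2 \cdot 468 \frac{1}{-950}\right) + 3337520 = \left(3364426 + 2 \cdot 468 \left(- \frac{1}{950}\right)\right) + 3337520 = \left(3364426 - \frac{468}{475}\right) + 3337520 = \frac{1598101882}{475} + 3337520 = \frac{3183423882}{475}$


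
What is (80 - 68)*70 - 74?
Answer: 766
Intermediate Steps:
(80 - 68)*70 - 74 = 12*70 - 74 = 840 - 74 = 766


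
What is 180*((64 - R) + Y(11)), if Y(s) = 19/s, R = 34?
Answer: 62820/11 ≈ 5710.9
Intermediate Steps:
180*((64 - R) + Y(11)) = 180*((64 - 1*34) + 19/11) = 180*((64 - 34) + 19*(1/11)) = 180*(30 + 19/11) = 180*(349/11) = 62820/11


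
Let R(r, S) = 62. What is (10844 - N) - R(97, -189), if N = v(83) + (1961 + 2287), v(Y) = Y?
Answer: 6451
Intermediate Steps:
N = 4331 (N = 83 + (1961 + 2287) = 83 + 4248 = 4331)
(10844 - N) - R(97, -189) = (10844 - 1*4331) - 1*62 = (10844 - 4331) - 62 = 6513 - 62 = 6451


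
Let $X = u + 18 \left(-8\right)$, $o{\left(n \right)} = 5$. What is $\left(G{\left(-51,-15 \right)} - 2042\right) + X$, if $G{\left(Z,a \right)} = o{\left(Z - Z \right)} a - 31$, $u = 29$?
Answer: $-2263$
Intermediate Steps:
$X = -115$ ($X = 29 + 18 \left(-8\right) = 29 - 144 = -115$)
$G{\left(Z,a \right)} = -31 + 5 a$ ($G{\left(Z,a \right)} = 5 a - 31 = -31 + 5 a$)
$\left(G{\left(-51,-15 \right)} - 2042\right) + X = \left(\left(-31 + 5 \left(-15\right)\right) - 2042\right) - 115 = \left(\left(-31 - 75\right) - 2042\right) - 115 = \left(-106 - 2042\right) - 115 = -2148 - 115 = -2263$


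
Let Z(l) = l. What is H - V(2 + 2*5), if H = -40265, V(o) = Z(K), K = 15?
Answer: -40280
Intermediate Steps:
V(o) = 15
H - V(2 + 2*5) = -40265 - 1*15 = -40265 - 15 = -40280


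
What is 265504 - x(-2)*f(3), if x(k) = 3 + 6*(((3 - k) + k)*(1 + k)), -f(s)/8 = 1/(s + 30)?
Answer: 2920504/11 ≈ 2.6550e+5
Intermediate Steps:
f(s) = -8/(30 + s) (f(s) = -8/(s + 30) = -8/(30 + s))
x(k) = 21 + 18*k (x(k) = 3 + 6*(3*(1 + k)) = 3 + 6*(3 + 3*k) = 3 + (18 + 18*k) = 21 + 18*k)
265504 - x(-2)*f(3) = 265504 - (21 + 18*(-2))*(-8/(30 + 3)) = 265504 - (21 - 36)*(-8/33) = 265504 - (-15)*(-8*1/33) = 265504 - (-15)*(-8)/33 = 265504 - 1*40/11 = 265504 - 40/11 = 2920504/11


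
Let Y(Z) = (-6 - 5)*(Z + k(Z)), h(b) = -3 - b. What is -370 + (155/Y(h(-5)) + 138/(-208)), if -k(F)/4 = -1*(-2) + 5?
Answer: -423419/1144 ≈ -370.12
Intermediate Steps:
k(F) = -28 (k(F) = -4*(-1*(-2) + 5) = -4*(2 + 5) = -4*7 = -28)
Y(Z) = 308 - 11*Z (Y(Z) = (-6 - 5)*(Z - 28) = -11*(-28 + Z) = 308 - 11*Z)
-370 + (155/Y(h(-5)) + 138/(-208)) = -370 + (155/(308 - 11*(-3 - 1*(-5))) + 138/(-208)) = -370 + (155/(308 - 11*(-3 + 5)) + 138*(-1/208)) = -370 + (155/(308 - 11*2) - 69/104) = -370 + (155/(308 - 22) - 69/104) = -370 + (155/286 - 69/104) = -370 - 139/1144 = -423419/1144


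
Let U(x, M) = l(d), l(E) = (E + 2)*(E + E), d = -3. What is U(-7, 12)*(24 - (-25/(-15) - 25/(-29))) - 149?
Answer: -585/29 ≈ -20.172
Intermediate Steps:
l(E) = 2*E*(2 + E) (l(E) = (2 + E)*(2*E) = 2*E*(2 + E))
U(x, M) = 6 (U(x, M) = 2*(-3)*(2 - 3) = 2*(-3)*(-1) = 6)
U(-7, 12)*(24 - (-25/(-15) - 25/(-29))) - 149 = 6*(24 - (-25/(-15) - 25/(-29))) - 149 = 6*(24 - (-25*(-1/15) - 25*(-1/29))) - 149 = 6*(24 - (5/3 + 25/29)) - 149 = 6*(24 - 1*220/87) - 149 = 6*(24 - 220/87) - 149 = 6*(1868/87) - 149 = 3736/29 - 149 = -585/29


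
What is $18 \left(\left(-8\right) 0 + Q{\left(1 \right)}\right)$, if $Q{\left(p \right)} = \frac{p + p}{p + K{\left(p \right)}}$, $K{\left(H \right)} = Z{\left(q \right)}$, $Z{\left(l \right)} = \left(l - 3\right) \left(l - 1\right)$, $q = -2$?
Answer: $\frac{9}{4} \approx 2.25$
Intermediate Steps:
$Z{\left(l \right)} = \left(-1 + l\right) \left(-3 + l\right)$ ($Z{\left(l \right)} = \left(-3 + l\right) \left(-1 + l\right) = \left(-1 + l\right) \left(-3 + l\right)$)
$K{\left(H \right)} = 15$ ($K{\left(H \right)} = 3 + \left(-2\right)^{2} - -8 = 3 + 4 + 8 = 15$)
$Q{\left(p \right)} = \frac{2 p}{15 + p}$ ($Q{\left(p \right)} = \frac{p + p}{p + 15} = \frac{2 p}{15 + p}$)
$18 \left(\left(-8\right) 0 + Q{\left(1 \right)}\right) = 18 \left(\left(-8\right) 0 + 2 \cdot 1 \frac{1}{15 + 1}\right) = 18 \left(0 + 2 \cdot 1 \cdot \frac{1}{16}\right) = 18 \left(0 + \frac{1}{8}\right) = 18 \cdot \frac{1}{8} = \frac{9}{4}$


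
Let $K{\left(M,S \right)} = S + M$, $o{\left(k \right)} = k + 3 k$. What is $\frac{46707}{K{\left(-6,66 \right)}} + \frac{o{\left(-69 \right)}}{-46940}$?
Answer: $\frac{36540719}{46940} \approx 778.46$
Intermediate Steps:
$o{\left(k \right)} = 4 k$
$K{\left(M,S \right)} = M + S$
$\frac{46707}{K{\left(-6,66 \right)}} + \frac{o{\left(-69 \right)}}{-46940} = \frac{46707}{-6 + 66} + \frac{4 \left(-69\right)}{-46940} = \frac{46707}{60} - - \frac{69}{11735} = 46707 \cdot \frac{1}{60} + \frac{69}{11735} = \frac{15569}{20} + \frac{69}{11735} = \frac{36540719}{46940}$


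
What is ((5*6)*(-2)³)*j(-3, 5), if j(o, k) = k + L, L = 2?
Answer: -1680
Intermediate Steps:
j(o, k) = 2 + k (j(o, k) = k + 2 = 2 + k)
((5*6)*(-2)³)*j(-3, 5) = ((5*6)*(-2)³)*(2 + 5) = (30*(-8))*7 = -240*7 = -1680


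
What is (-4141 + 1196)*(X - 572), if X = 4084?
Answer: -10342840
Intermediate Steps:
(-4141 + 1196)*(X - 572) = (-4141 + 1196)*(4084 - 572) = -2945*3512 = -10342840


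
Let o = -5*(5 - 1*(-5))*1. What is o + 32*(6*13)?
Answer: 2446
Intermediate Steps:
o = -50 (o = -5*(5 + 5)*1 = -5*10*1 = -50*1 = -50)
o + 32*(6*13) = -50 + 32*(6*13) = -50 + 32*78 = -50 + 2496 = 2446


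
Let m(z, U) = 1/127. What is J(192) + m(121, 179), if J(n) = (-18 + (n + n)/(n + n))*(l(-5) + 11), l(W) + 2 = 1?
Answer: -21589/127 ≈ -169.99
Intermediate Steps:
m(z, U) = 1/127
l(W) = -1 (l(W) = -2 + 1 = -1)
J(n) = -170 (J(n) = (-18 + (n + n)/(n + n))*(-1 + 11) = (-18 + (2*n)/((2*n)))*10 = (-18 + (2*n)*(1/(2*n)))*10 = (-18 + 1)*10 = -17*10 = -170)
J(192) + m(121, 179) = -170 + 1/127 = -21589/127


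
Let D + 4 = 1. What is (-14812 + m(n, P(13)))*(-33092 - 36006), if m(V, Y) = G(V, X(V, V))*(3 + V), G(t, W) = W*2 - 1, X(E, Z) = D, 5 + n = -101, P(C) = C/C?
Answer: 973659918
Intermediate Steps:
P(C) = 1
n = -106 (n = -5 - 101 = -106)
D = -3 (D = -4 + 1 = -3)
X(E, Z) = -3
G(t, W) = -1 + 2*W (G(t, W) = 2*W - 1 = -1 + 2*W)
m(V, Y) = -21 - 7*V (m(V, Y) = (-1 + 2*(-3))*(3 + V) = (-1 - 6)*(3 + V) = -7*(3 + V) = -21 - 7*V)
(-14812 + m(n, P(13)))*(-33092 - 36006) = (-14812 + (-21 - 7*(-106)))*(-33092 - 36006) = (-14812 + (-21 + 742))*(-69098) = (-14812 + 721)*(-69098) = -14091*(-69098) = 973659918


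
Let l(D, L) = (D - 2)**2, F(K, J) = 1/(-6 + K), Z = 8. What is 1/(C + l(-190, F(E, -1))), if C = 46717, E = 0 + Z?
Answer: 1/83581 ≈ 1.1964e-5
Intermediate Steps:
E = 8 (E = 0 + 8 = 8)
l(D, L) = (-2 + D)**2
1/(C + l(-190, F(E, -1))) = 1/(46717 + (-2 - 190)**2) = 1/(46717 + (-192)**2) = 1/(46717 + 36864) = 1/83581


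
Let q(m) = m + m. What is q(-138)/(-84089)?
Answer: 276/84089 ≈ 0.0032822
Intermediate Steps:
q(m) = 2*m
q(-138)/(-84089) = (2*(-138))/(-84089) = -276*(-1/84089) = 276/84089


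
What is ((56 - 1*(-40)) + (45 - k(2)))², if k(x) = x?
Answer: 19321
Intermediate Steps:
((56 - 1*(-40)) + (45 - k(2)))² = ((56 - 1*(-40)) + (45 - 1*2))² = ((56 + 40) + (45 - 2))² = (96 + 43)² = 139² = 19321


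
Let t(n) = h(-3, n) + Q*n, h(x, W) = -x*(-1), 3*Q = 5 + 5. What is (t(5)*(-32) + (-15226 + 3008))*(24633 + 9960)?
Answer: -437785946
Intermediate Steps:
Q = 10/3 (Q = (5 + 5)/3 = (1/3)*10 = 10/3 ≈ 3.3333)
h(x, W) = x
t(n) = -3 + 10*n/3
(t(5)*(-32) + (-15226 + 3008))*(24633 + 9960) = ((-3 + (10/3)*5)*(-32) + (-15226 + 3008))*(24633 + 9960) = ((-3 + 50/3)*(-32) - 12218)*34593 = ((41/3)*(-32) - 12218)*34593 = (-1312/3 - 12218)*34593 = -37966/3*34593 = -437785946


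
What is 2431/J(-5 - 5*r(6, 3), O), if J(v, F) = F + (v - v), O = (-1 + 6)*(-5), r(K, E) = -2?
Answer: -2431/25 ≈ -97.240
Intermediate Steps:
O = -25 (O = 5*(-5) = -25)
J(v, F) = F (J(v, F) = F + 0 = F)
2431/J(-5 - 5*r(6, 3), O) = 2431/(-25) = 2431*(-1/25) = -2431/25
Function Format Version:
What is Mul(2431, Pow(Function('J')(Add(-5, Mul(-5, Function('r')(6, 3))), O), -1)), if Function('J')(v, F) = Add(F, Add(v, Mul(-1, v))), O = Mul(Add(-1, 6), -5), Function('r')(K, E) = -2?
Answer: Rational(-2431, 25) ≈ -97.240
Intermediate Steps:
O = -25 (O = Mul(5, -5) = -25)
Function('J')(v, F) = F (Function('J')(v, F) = Add(F, 0) = F)
Mul(2431, Pow(Function('J')(Add(-5, Mul(-5, Function('r')(6, 3))), O), -1)) = Mul(2431, Pow(-25, -1)) = Mul(2431, Rational(-1, 25)) = Rational(-2431, 25)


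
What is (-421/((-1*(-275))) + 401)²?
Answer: 12067901316/75625 ≈ 1.5958e+5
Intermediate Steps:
(-421/((-1*(-275))) + 401)² = (-421/275 + 401)² = (109854/275)² = 12067901316/75625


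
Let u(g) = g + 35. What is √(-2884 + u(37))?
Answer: 2*I*√703 ≈ 53.028*I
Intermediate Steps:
u(g) = 35 + g
√(-2884 + u(37)) = √(-2884 + (35 + 37)) = √(-2884 + 72) = √(-2812) = 2*I*√703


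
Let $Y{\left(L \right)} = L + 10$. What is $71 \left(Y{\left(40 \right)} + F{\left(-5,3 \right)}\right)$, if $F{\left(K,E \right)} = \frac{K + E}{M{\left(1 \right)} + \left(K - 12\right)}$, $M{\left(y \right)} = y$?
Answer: $\frac{28471}{8} \approx 3558.9$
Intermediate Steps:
$Y{\left(L \right)} = 10 + L$
$F{\left(K,E \right)} = \frac{E + K}{-11 + K}$ ($F{\left(K,E \right)} = \frac{K + E}{1 + \left(K - 12\right)} = \frac{E + K}{1 + \left(K - 12\right)} = \frac{E + K}{1 + \left(-12 + K\right)} = \frac{E + K}{-11 + K}$)
$71 \left(Y{\left(40 \right)} + F{\left(-5,3 \right)}\right) = 71 \left(\left(10 + 40\right) + \frac{3 - 5}{-11 - 5}\right) = 71 \left(50 + \frac{1}{-16} \left(-2\right)\right) = 71 \left(50 - - \frac{1}{8}\right) = 71 \left(50 + \frac{1}{8}\right) = 71 \cdot \frac{401}{8} = \frac{28471}{8}$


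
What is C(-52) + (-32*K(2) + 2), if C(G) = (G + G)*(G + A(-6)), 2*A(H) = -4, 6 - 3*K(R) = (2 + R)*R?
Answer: 16918/3 ≈ 5639.3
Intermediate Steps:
K(R) = 2 - R*(2 + R)/3 (K(R) = 2 - (2 + R)*R/3 = 2 - R*(2 + R)/3)
A(H) = -2 (A(H) = (½)*(-4) = -2)
C(G) = 2*G*(-2 + G) (C(G) = (G + G)*(G - 2) = (2*G)*(-2 + G) = 2*G*(-2 + G))
C(-52) + (-32*K(2) + 2) = 2*(-52)*(-2 - 52) + (-32*(2 - ⅔*2 - ⅓*2²) + 2) = 2*(-52)*(-54) + (-32*(2 - 4/3 - ⅓*4) + 2) = 5616 + (-32*(2 - 4/3 - 4/3) + 2) = 5616 + (-32*(-⅔) + 2) = 5616 + (64/3 + 2) = 5616 + 70/3 = 16918/3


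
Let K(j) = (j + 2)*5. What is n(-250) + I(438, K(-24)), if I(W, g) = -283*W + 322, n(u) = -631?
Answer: -124263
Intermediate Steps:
K(j) = 10 + 5*j (K(j) = (2 + j)*5 = 10 + 5*j)
I(W, g) = 322 - 283*W
n(-250) + I(438, K(-24)) = -631 + (322 - 283*438) = -631 + (322 - 123954) = -631 - 123632 = -124263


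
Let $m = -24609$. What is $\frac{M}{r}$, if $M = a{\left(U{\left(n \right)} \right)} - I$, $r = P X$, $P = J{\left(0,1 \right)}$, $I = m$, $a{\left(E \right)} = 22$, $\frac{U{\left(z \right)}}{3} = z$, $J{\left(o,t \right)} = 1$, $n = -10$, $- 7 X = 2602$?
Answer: $- \frac{172417}{2602} \approx -66.263$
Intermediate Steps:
$X = - \frac{2602}{7}$ ($X = \left(- \frac{1}{7}\right) 2602 = - \frac{2602}{7} \approx -371.71$)
$U{\left(z \right)} = 3 z$
$I = -24609$
$P = 1$
$r = - \frac{2602}{7}$ ($r = 1 \left(- \frac{2602}{7}\right) = - \frac{2602}{7} \approx -371.71$)
$M = 24631$ ($M = 22 - -24609 = 22 + 24609 = 24631$)
$\frac{M}{r} = \frac{24631}{- \frac{2602}{7}} = 24631 \left(- \frac{7}{2602}\right) = - \frac{172417}{2602}$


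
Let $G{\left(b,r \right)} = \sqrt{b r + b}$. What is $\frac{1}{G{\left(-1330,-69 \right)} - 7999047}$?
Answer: $- \frac{1142721}{9140678973967} - \frac{2 \sqrt{22610}}{63984752817769} \approx -1.2502 \cdot 10^{-7}$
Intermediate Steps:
$G{\left(b,r \right)} = \sqrt{b + b r}$
$\frac{1}{G{\left(-1330,-69 \right)} - 7999047} = \frac{1}{\sqrt{- 1330 \left(1 - 69\right)} - 7999047} = \frac{1}{\sqrt{\left(-1330\right) \left(-68\right)} - 7999047} = \frac{1}{\sqrt{90440} - 7999047} = \frac{1}{2 \sqrt{22610} - 7999047} = \frac{1}{-7999047 + 2 \sqrt{22610}}$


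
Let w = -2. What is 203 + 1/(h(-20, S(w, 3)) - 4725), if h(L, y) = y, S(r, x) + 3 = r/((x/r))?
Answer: 2878537/14180 ≈ 203.00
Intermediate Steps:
S(r, x) = -3 + r²/x (S(r, x) = -3 + r/((x/r)) = -3 + r*(r/x) = -3 + r²/x)
203 + 1/(h(-20, S(w, 3)) - 4725) = 203 + 1/((-3 + (-2)²/3) - 4725) = 203 + 1/((-3 + 4*(⅓)) - 4725) = 203 + 1/((-3 + 4/3) - 4725) = 203 + 1/(-5/3 - 4725) = 203 + 1/(-14180/3) = 203 - 3/14180 = 2878537/14180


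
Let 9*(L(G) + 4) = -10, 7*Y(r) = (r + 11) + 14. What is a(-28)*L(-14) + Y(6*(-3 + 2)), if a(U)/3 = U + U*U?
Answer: -81125/7 ≈ -11589.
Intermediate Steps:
Y(r) = 25/7 + r/7 (Y(r) = ((r + 11) + 14)/7 = ((11 + r) + 14)/7 = (25 + r)/7 = 25/7 + r/7)
L(G) = -46/9 (L(G) = -4 + (1/9)*(-10) = -4 - 10/9 = -46/9)
a(U) = 3*U + 3*U**2 (a(U) = 3*(U + U*U) = 3*(U + U**2) = 3*U + 3*U**2)
a(-28)*L(-14) + Y(6*(-3 + 2)) = (3*(-28)*(1 - 28))*(-46/9) + (25/7 + (6*(-3 + 2))/7) = (3*(-28)*(-27))*(-46/9) + (25/7 + (6*(-1))/7) = 2268*(-46/9) + (25/7 + (1/7)*(-6)) = -11592 + (25/7 - 6/7) = -11592 + 19/7 = -81125/7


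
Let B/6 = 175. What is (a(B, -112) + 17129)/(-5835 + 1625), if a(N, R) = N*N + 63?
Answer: -559846/2105 ≈ -265.96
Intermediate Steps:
B = 1050 (B = 6*175 = 1050)
a(N, R) = 63 + N**2 (a(N, R) = N**2 + 63 = 63 + N**2)
(a(B, -112) + 17129)/(-5835 + 1625) = ((63 + 1050**2) + 17129)/(-5835 + 1625) = ((63 + 1102500) + 17129)/(-4210) = (1102563 + 17129)*(-1/4210) = 1119692*(-1/4210) = -559846/2105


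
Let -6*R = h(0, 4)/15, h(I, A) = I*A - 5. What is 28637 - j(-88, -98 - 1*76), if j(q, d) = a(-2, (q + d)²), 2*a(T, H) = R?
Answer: 1030931/36 ≈ 28637.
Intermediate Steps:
h(I, A) = -5 + A*I (h(I, A) = A*I - 5 = -5 + A*I)
R = 1/18 (R = -(-5 + 4*0)/(6*15) = -(-5 + 0)/(6*15) = -(-5)/(6*15) = -⅙*(-⅓) = 1/18 ≈ 0.055556)
a(T, H) = 1/36 (a(T, H) = (½)*(1/18) = 1/36)
j(q, d) = 1/36
28637 - j(-88, -98 - 1*76) = 28637 - 1*1/36 = 28637 - 1/36 = 1030931/36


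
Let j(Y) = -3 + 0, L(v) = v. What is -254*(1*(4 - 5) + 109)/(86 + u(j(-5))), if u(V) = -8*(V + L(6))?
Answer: -13716/31 ≈ -442.45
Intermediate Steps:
j(Y) = -3
u(V) = -48 - 8*V (u(V) = -8*(V + 6) = -8*(6 + V) = -48 - 8*V)
-254*(1*(4 - 5) + 109)/(86 + u(j(-5))) = -254*(1*(4 - 5) + 109)/(86 + (-48 - 8*(-3))) = -254*(1*(-1) + 109)/(86 + (-48 + 24)) = -254*(-1 + 109)/(86 - 24) = -27432/62 = -254*54/31 = -13716/31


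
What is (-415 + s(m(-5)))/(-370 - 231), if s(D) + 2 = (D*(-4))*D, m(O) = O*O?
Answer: 2917/601 ≈ 4.8536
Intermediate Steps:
m(O) = O**2
s(D) = -2 - 4*D**2 (s(D) = -2 + (D*(-4))*D = -2 + (-4*D)*D = -2 - 4*D**2)
(-415 + s(m(-5)))/(-370 - 231) = (-415 + (-2 - 4*((-5)**2)**2))/(-370 - 231) = (-415 + (-2 - 4*25**2))/(-601) = (-415 + (-2 - 4*625))*(-1/601) = (-415 + (-2 - 2500))*(-1/601) = (-415 - 2502)*(-1/601) = -2917*(-1/601) = 2917/601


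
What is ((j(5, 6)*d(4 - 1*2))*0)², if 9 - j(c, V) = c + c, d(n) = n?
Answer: 0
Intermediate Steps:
j(c, V) = 9 - 2*c (j(c, V) = 9 - (c + c) = 9 - 2*c)
((j(5, 6)*d(4 - 1*2))*0)² = (((9 - 2*5)*(4 - 1*2))*0)² = (((9 - 10)*(4 - 2))*0)² = (-1*2*0)² = (-2*0)² = 0² = 0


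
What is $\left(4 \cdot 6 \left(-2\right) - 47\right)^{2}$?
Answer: $9025$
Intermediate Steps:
$\left(4 \cdot 6 \left(-2\right) - 47\right)^{2} = \left(24 \left(-2\right) - 47\right)^{2} = \left(-48 - 47\right)^{2} = \left(-95\right)^{2} = 9025$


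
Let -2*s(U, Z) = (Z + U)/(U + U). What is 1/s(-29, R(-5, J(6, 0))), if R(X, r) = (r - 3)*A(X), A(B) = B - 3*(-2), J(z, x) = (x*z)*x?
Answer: -29/8 ≈ -3.6250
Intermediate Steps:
J(z, x) = z*x**2
A(B) = 6 + B (A(B) = B + 6 = 6 + B)
R(X, r) = (-3 + r)*(6 + X) (R(X, r) = (r - 3)*(6 + X) = (-3 + r)*(6 + X))
s(U, Z) = -(U + Z)/(4*U) (s(U, Z) = -(Z + U)/(2*(U + U)) = -(U + Z)/(2*(2*U)) = -(U + Z)*1/(2*U)/2 = -(U + Z)/(4*U))
1/s(-29, R(-5, J(6, 0))) = 1/((1/4)*(-1*(-29) - (-3 + 6*0**2)*(6 - 5))/(-29)) = 1/((1/4)*(-1/29)*(29 - (-3 + 6*0))) = 1/((1/4)*(-1/29)*(29 - (-3 + 0))) = 1/((1/4)*(-1/29)*(29 - (-3))) = 1/((1/4)*(-1/29)*(29 - 1*(-3))) = 1/((1/4)*(-1/29)*(29 + 3)) = 1/((1/4)*(-1/29)*32) = 1/(-8/29) = -29/8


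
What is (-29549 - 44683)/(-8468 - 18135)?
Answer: 74232/26603 ≈ 2.7904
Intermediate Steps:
(-29549 - 44683)/(-8468 - 18135) = -74232/(-26603) = -74232*(-1/26603) = 74232/26603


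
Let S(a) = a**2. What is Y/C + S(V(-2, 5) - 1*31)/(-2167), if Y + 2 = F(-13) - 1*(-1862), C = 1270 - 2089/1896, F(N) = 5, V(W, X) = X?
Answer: 6036256924/5213435777 ≈ 1.1578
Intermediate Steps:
C = 2405831/1896 (C = 1270 - 2089/1896 = 2405831/1896 ≈ 1268.9)
Y = 1865 (Y = -2 + (5 - 1*(-1862)) = -2 + (5 + 1862) = -2 + 1867 = 1865)
Y/C + S(V(-2, 5) - 1*31)/(-2167) = 1865/(2405831/1896) + (5 - 1*31)**2/(-2167) = 1865*(1896/2405831) + (5 - 31)**2*(-1/2167) = 3536040/2405831 + (-26)**2*(-1/2167) = 3536040/2405831 + 676*(-1/2167) = 3536040/2405831 - 676/2167 = 6036256924/5213435777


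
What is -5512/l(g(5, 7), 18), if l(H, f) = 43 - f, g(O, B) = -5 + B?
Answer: -5512/25 ≈ -220.48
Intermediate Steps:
-5512/l(g(5, 7), 18) = -5512/(43 - 1*18) = -5512/(43 - 18) = -5512/25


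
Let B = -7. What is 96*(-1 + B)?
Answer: -768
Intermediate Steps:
96*(-1 + B) = 96*(-1 - 7) = 96*(-8) = -768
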